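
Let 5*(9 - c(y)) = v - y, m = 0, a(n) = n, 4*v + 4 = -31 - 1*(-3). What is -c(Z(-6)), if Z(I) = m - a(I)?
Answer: -59/5 ≈ -11.800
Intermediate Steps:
v = -8 (v = -1 + (-31 - 1*(-3))/4 = -1 + (-31 + 3)/4 = -1 + (¼)*(-28) = -1 - 7 = -8)
Z(I) = -I (Z(I) = 0 - I = -I)
c(y) = 53/5 + y/5 (c(y) = 9 - (-8 - y)/5 = 9 + (8/5 + y/5) = 53/5 + y/5)
-c(Z(-6)) = -(53/5 + (-1*(-6))/5) = -(53/5 + (⅕)*6) = -(53/5 + 6/5) = -1*59/5 = -59/5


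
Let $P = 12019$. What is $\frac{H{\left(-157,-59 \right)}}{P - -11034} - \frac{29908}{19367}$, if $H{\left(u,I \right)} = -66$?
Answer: $- \frac{690747346}{446467451} \approx -1.5471$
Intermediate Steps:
$\frac{H{\left(-157,-59 \right)}}{P - -11034} - \frac{29908}{19367} = - \frac{66}{12019 - -11034} - \frac{29908}{19367} = - \frac{66}{12019 + 11034} - \frac{29908}{19367} = - \frac{66}{23053} - \frac{29908}{19367} = - \frac{690747346}{446467451}$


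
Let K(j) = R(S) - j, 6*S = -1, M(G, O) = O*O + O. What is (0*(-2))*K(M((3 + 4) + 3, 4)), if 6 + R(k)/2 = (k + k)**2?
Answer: 0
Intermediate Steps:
M(G, O) = O + O**2 (M(G, O) = O**2 + O = O + O**2)
S = -1/6 (S = (1/6)*(-1) = -1/6 ≈ -0.16667)
R(k) = -12 + 8*k**2 (R(k) = -12 + 2*(k + k)**2 = -12 + 2*(2*k)**2 = -12 + 2*(4*k**2) = -12 + 8*k**2)
K(j) = -106/9 - j (K(j) = (-12 + 8*(-1/6)**2) - j = (-12 + 8*(1/36)) - j = (-12 + 2/9) - j = -106/9 - j)
(0*(-2))*K(M((3 + 4) + 3, 4)) = (0*(-2))*(-106/9 - 4*(1 + 4)) = 0*(-106/9 - 4*5) = 0*(-106/9 - 1*20) = 0*(-106/9 - 20) = 0*(-286/9) = 0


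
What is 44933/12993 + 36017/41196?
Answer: 257669861/59473292 ≈ 4.3325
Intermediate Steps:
44933/12993 + 36017/41196 = 257669861/59473292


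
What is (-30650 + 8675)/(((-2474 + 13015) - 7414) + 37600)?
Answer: -75/139 ≈ -0.53957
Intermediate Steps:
(-30650 + 8675)/(((-2474 + 13015) - 7414) + 37600) = -21975/((10541 - 7414) + 37600) = -21975/(3127 + 37600) = -21975/40727 = -21975*1/40727 = -75/139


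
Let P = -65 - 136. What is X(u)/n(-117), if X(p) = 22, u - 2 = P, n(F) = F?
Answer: -22/117 ≈ -0.18803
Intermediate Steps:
P = -201
u = -199 (u = 2 - 201 = -199)
X(u)/n(-117) = 22/(-117) = 22*(-1/117) = -22/117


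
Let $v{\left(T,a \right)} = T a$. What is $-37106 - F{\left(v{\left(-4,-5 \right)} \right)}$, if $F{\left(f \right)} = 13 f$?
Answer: $-37366$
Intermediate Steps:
$-37106 - F{\left(v{\left(-4,-5 \right)} \right)} = -37106 - 13 \left(\left(-4\right) \left(-5\right)\right) = -37106 - 13 \cdot 20 = -37106 - 260 = -37366$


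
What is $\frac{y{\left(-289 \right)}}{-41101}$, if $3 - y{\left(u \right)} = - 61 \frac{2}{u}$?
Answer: $- \frac{745}{11878189} \approx -6.272 \cdot 10^{-5}$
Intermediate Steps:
$y{\left(u \right)} = 3 + \frac{122}{u}$ ($y{\left(u \right)} = 3 - - 61 \frac{2}{u} = 3 - - \frac{122}{u} = 3 + \frac{122}{u}$)
$\frac{y{\left(-289 \right)}}{-41101} = \frac{3 + \frac{122}{-289}}{-41101} = \left(3 + 122 \left(- \frac{1}{289}\right)\right) \left(- \frac{1}{41101}\right) = \left(3 - \frac{122}{289}\right) \left(- \frac{1}{41101}\right) = \frac{745}{289} \left(- \frac{1}{41101}\right) = - \frac{745}{11878189}$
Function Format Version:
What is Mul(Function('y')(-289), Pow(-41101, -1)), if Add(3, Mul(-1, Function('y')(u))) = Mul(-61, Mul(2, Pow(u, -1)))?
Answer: Rational(-745, 11878189) ≈ -6.2720e-5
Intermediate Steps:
Function('y')(u) = Add(3, Mul(122, Pow(u, -1))) (Function('y')(u) = Add(3, Mul(-1, Mul(-61, Mul(2, Pow(u, -1))))) = Add(3, Mul(-1, Mul(-122, Pow(u, -1)))) = Add(3, Mul(122, Pow(u, -1))))
Mul(Function('y')(-289), Pow(-41101, -1)) = Mul(Add(3, Mul(122, Pow(-289, -1))), Pow(-41101, -1)) = Mul(Add(3, Mul(122, Rational(-1, 289))), Rational(-1, 41101)) = Mul(Add(3, Rational(-122, 289)), Rational(-1, 41101)) = Mul(Rational(745, 289), Rational(-1, 41101)) = Rational(-745, 11878189)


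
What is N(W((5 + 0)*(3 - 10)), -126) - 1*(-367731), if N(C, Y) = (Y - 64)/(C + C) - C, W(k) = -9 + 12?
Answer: 1103089/3 ≈ 3.6770e+5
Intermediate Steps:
W(k) = 3
N(C, Y) = -C + (-64 + Y)/(2*C) (N(C, Y) = (-64 + Y)/((2*C)) - C = (-64 + Y)*(1/(2*C)) - C = (-64 + Y)/(2*C) - C = -C + (-64 + Y)/(2*C))
N(W((5 + 0)*(3 - 10)), -126) - 1*(-367731) = (-32 + (1/2)*(-126) - 1*3**2)/3 - 1*(-367731) = (-32 - 63 - 1*9)/3 + 367731 = (-32 - 63 - 9)/3 + 367731 = (1/3)*(-104) + 367731 = -104/3 + 367731 = 1103089/3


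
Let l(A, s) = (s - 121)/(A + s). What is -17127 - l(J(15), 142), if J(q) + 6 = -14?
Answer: -2089515/122 ≈ -17127.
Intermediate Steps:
J(q) = -20 (J(q) = -6 - 14 = -20)
l(A, s) = (-121 + s)/(A + s)
-17127 - l(J(15), 142) = -17127 - (-121 + 142)/(-20 + 142) = -17127 - 21/122 = -2089515/122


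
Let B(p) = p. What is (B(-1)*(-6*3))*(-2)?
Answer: -36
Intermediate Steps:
(B(-1)*(-6*3))*(-2) = -(-6)*3*(-2) = -1*(-18)*(-2) = 18*(-2) = -36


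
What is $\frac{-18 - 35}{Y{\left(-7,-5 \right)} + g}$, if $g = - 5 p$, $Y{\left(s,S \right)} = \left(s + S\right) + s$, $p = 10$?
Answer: $\frac{53}{69} \approx 0.76812$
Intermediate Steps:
$Y{\left(s,S \right)} = S + 2 s$ ($Y{\left(s,S \right)} = \left(S + s\right) + s = S + 2 s$)
$g = -50$ ($g = \left(-5\right) 10 = -50$)
$\frac{-18 - 35}{Y{\left(-7,-5 \right)} + g} = \frac{-18 - 35}{\left(-5 + 2 \left(-7\right)\right) - 50} = \frac{1}{\left(-5 - 14\right) - 50} \left(-53\right) = \frac{1}{-19 - 50} \left(-53\right) = \frac{1}{-69} \left(-53\right) = \left(- \frac{1}{69}\right) \left(-53\right) = \frac{53}{69}$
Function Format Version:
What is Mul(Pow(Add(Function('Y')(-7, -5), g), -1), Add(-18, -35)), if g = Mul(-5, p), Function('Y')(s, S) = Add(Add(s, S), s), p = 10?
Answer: Rational(53, 69) ≈ 0.76812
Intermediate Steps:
Function('Y')(s, S) = Add(S, Mul(2, s)) (Function('Y')(s, S) = Add(Add(S, s), s) = Add(S, Mul(2, s)))
g = -50 (g = Mul(-5, 10) = -50)
Mul(Pow(Add(Function('Y')(-7, -5), g), -1), Add(-18, -35)) = Mul(Pow(Add(Add(-5, Mul(2, -7)), -50), -1), Add(-18, -35)) = Mul(Pow(Add(Add(-5, -14), -50), -1), -53) = Mul(Pow(Add(-19, -50), -1), -53) = Mul(Pow(-69, -1), -53) = Mul(Rational(-1, 69), -53) = Rational(53, 69)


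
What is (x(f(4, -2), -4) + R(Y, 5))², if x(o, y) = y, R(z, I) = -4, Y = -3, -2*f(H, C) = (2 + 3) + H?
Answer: 64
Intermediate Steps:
f(H, C) = -5/2 - H/2 (f(H, C) = -((2 + 3) + H)/2 = -(5 + H)/2 = -5/2 - H/2)
(x(f(4, -2), -4) + R(Y, 5))² = (-4 - 4)² = (-8)² = 64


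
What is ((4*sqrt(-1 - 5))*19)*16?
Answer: 1216*I*sqrt(6) ≈ 2978.6*I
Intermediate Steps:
((4*sqrt(-1 - 5))*19)*16 = ((4*sqrt(-6))*19)*16 = ((4*(I*sqrt(6)))*19)*16 = ((4*I*sqrt(6))*19)*16 = (76*I*sqrt(6))*16 = 1216*I*sqrt(6)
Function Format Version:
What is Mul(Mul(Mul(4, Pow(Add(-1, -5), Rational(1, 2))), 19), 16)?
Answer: Mul(1216, I, Pow(6, Rational(1, 2))) ≈ Mul(2978.6, I)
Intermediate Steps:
Mul(Mul(Mul(4, Pow(Add(-1, -5), Rational(1, 2))), 19), 16) = Mul(Mul(Mul(4, Pow(-6, Rational(1, 2))), 19), 16) = Mul(Mul(Mul(4, Mul(I, Pow(6, Rational(1, 2)))), 19), 16) = Mul(Mul(Mul(4, I, Pow(6, Rational(1, 2))), 19), 16) = Mul(Mul(76, I, Pow(6, Rational(1, 2))), 16) = Mul(1216, I, Pow(6, Rational(1, 2)))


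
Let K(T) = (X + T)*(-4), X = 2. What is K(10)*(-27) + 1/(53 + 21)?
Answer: 95905/74 ≈ 1296.0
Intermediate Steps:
K(T) = -8 - 4*T (K(T) = (2 + T)*(-4) = -8 - 4*T)
K(10)*(-27) + 1/(53 + 21) = (-8 - 4*10)*(-27) + 1/(53 + 21) = (-8 - 40)*(-27) + 1/74 = -48*(-27) + 1/74 = 1296 + 1/74 = 95905/74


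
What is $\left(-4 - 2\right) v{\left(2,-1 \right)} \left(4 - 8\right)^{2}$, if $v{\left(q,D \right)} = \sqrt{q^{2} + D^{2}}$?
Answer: $- 96 \sqrt{5} \approx -214.66$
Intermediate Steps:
$v{\left(q,D \right)} = \sqrt{D^{2} + q^{2}}$
$\left(-4 - 2\right) v{\left(2,-1 \right)} \left(4 - 8\right)^{2} = \left(-4 - 2\right) \sqrt{\left(-1\right)^{2} + 2^{2}} \left(4 - 8\right)^{2} = - 6 \sqrt{1 + 4} \left(-4\right)^{2} = - 6 \sqrt{5} \cdot 16 = - 96 \sqrt{5}$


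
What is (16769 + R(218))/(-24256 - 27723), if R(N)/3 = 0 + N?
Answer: -17423/51979 ≈ -0.33519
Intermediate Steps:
R(N) = 3*N (R(N) = 3*(0 + N) = 3*N)
(16769 + R(218))/(-24256 - 27723) = (16769 + 3*218)/(-24256 - 27723) = (16769 + 654)/(-51979) = 17423*(-1/51979) = -17423/51979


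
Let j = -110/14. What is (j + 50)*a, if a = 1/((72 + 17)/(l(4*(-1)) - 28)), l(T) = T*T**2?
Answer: -27140/623 ≈ -43.563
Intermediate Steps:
l(T) = T**3
a = -92/89 (a = 1/((72 + 17)/((4*(-1))**3 - 28)) = 1/(89/((-4)**3 - 28)) = 1/(89/(-64 - 28)) = 1/(89/(-92)) = 1/(89*(-1/92)) = 1/(-89/92) = -92/89 ≈ -1.0337)
j = -55/7 (j = -110*1/14 = -55/7 ≈ -7.8571)
(j + 50)*a = (-55/7 + 50)*(-92/89) = (295/7)*(-92/89) = -27140/623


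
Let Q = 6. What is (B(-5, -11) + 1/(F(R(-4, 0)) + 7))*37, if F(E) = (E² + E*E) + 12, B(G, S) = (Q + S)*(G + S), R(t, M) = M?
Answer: 56277/19 ≈ 2961.9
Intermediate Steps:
B(G, S) = (6 + S)*(G + S)
F(E) = 12 + 2*E² (F(E) = (E² + E²) + 12 = 2*E² + 12 = 12 + 2*E²)
(B(-5, -11) + 1/(F(R(-4, 0)) + 7))*37 = (((-11)² + 6*(-5) + 6*(-11) - 5*(-11)) + 1/((12 + 2*0²) + 7))*37 = ((121 - 30 - 66 + 55) + 1/((12 + 2*0) + 7))*37 = (80 + 1/((12 + 0) + 7))*37 = (80 + 1/(12 + 7))*37 = (80 + 1/19)*37 = (1521/19)*37 = 56277/19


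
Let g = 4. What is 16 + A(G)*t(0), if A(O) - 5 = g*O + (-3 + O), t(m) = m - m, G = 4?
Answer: 16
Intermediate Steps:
t(m) = 0
A(O) = 2 + 5*O (A(O) = 5 + (4*O + (-3 + O)) = 5 + (-3 + 5*O) = 2 + 5*O)
16 + A(G)*t(0) = 16 + (2 + 5*4)*0 = 16 + (2 + 20)*0 = 16 + 22*0 = 16 + 0 = 16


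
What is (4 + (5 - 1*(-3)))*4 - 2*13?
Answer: 22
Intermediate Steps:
(4 + (5 - 1*(-3)))*4 - 2*13 = (4 + (5 + 3))*4 - 26 = (4 + 8)*4 - 26 = 12*4 - 26 = 48 - 26 = 22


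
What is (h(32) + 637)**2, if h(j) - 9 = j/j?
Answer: 418609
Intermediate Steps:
h(j) = 10 (h(j) = 9 + j/j = 9 + 1 = 10)
(h(32) + 637)**2 = (10 + 637)**2 = 647**2 = 418609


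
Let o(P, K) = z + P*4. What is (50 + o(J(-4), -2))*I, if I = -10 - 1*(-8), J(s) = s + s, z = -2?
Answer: -32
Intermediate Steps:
J(s) = 2*s
o(P, K) = -2 + 4*P (o(P, K) = -2 + P*4 = -2 + 4*P)
I = -2 (I = -10 + 8 = -2)
(50 + o(J(-4), -2))*I = (50 + (-2 + 4*(2*(-4))))*(-2) = (50 + (-2 + 4*(-8)))*(-2) = (50 + (-2 - 32))*(-2) = (50 - 34)*(-2) = 16*(-2) = -32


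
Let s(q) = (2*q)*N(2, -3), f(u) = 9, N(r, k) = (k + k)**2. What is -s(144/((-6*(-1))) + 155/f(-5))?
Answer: -2968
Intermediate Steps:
N(r, k) = 4*k**2 (N(r, k) = (2*k)**2 = 4*k**2)
s(q) = 72*q (s(q) = (2*q)*(4*(-3)**2) = (2*q)*(4*9) = (2*q)*36 = 72*q)
-s(144/((-6*(-1))) + 155/f(-5)) = -72*(144/((-6*(-1))) + 155/9) = -72*(144/6 + 155*(1/9)) = -72*(144*(1/6) + 155/9) = -72*(24 + 155/9) = -72*371/9 = -1*2968 = -2968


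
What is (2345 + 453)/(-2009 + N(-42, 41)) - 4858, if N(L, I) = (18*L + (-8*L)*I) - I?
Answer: -26644731/5485 ≈ -4857.7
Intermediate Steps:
N(L, I) = -I + 18*L - 8*I*L (N(L, I) = (18*L - 8*I*L) - I = -I + 18*L - 8*I*L)
(2345 + 453)/(-2009 + N(-42, 41)) - 4858 = (2345 + 453)/(-2009 + (-1*41 + 18*(-42) - 8*41*(-42))) - 4858 = 2798/(-2009 + (-41 - 756 + 13776)) - 4858 = 2798/(-2009 + 12979) - 4858 = 2798/10970 - 4858 = 2798*(1/10970) - 4858 = 1399/5485 - 4858 = -26644731/5485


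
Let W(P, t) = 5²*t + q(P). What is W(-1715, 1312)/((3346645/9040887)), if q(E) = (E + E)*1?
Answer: 53106170238/669329 ≈ 79342.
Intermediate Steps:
q(E) = 2*E (q(E) = (2*E)*1 = 2*E)
W(P, t) = 2*P + 25*t (W(P, t) = 5²*t + 2*P = 25*t + 2*P = 2*P + 25*t)
W(-1715, 1312)/((3346645/9040887)) = (2*(-1715) + 25*1312)/((3346645/9040887)) = (-3430 + 32800)/((3346645*(1/9040887))) = 29370/(3346645/9040887) = 29370*(9040887/3346645) = 53106170238/669329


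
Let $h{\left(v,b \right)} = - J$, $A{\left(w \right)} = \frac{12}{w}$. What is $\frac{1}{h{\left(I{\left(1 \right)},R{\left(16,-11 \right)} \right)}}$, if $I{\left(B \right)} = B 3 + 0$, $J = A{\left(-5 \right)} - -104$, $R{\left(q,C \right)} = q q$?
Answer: $- \frac{5}{508} \approx -0.0098425$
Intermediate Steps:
$R{\left(q,C \right)} = q^{2}$
$J = \frac{508}{5}$ ($J = \frac{12}{-5} - -104 = 12 \left(- \frac{1}{5}\right) + 104 = - \frac{12}{5} + 104 = \frac{508}{5} \approx 101.6$)
$I{\left(B \right)} = 3 B$ ($I{\left(B \right)} = 3 B + 0 = 3 B$)
$h{\left(v,b \right)} = - \frac{508}{5}$ ($h{\left(v,b \right)} = \left(-1\right) \frac{508}{5} = - \frac{508}{5}$)
$\frac{1}{h{\left(I{\left(1 \right)},R{\left(16,-11 \right)} \right)}} = \frac{1}{- \frac{508}{5}} = - \frac{5}{508}$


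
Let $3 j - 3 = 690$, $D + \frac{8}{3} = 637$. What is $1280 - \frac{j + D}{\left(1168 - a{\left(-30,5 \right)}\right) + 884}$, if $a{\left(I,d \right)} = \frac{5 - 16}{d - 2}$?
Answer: $\frac{7891164}{6167} \approx 1279.6$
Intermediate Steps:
$a{\left(I,d \right)} = - \frac{11}{-2 + d}$
$D = \frac{1903}{3}$ ($D = - \frac{8}{3} + 637 = \frac{1903}{3} \approx 634.33$)
$j = 231$ ($j = 1 + \frac{1}{3} \cdot 690 = 1 + 230 = 231$)
$1280 - \frac{j + D}{\left(1168 - a{\left(-30,5 \right)}\right) + 884} = 1280 - \frac{231 + \frac{1903}{3}}{\left(1168 - - \frac{11}{-2 + 5}\right) + 884} = 1280 - \frac{2596}{3 \left(\left(1168 - - \frac{11}{3}\right) + 884\right)} = 1280 - \frac{2596}{3 \left(\left(1168 + \frac{11}{3}\right) + 884\right)} = 1280 - \frac{2596}{3 \left(\frac{3515}{3} + 884\right)} = 1280 - \frac{2596}{3 \cdot \frac{6167}{3}} = 1280 - \frac{2596}{3} \cdot \frac{3}{6167} = 1280 - \frac{2596}{6167} = \frac{7891164}{6167}$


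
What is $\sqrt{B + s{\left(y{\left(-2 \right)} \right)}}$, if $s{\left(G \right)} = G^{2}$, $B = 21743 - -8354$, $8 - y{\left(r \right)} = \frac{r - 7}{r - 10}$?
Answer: $\frac{\sqrt{482393}}{4} \approx 173.64$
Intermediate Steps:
$y{\left(r \right)} = 8 - \frac{-7 + r}{-10 + r}$ ($y{\left(r \right)} = 8 - \frac{r - 7}{r - 10} = 8 - \frac{-7 + r}{-10 + r}$)
$B = 30097$ ($B = 21743 + 8354 = 30097$)
$\sqrt{B + s{\left(y{\left(-2 \right)} \right)}} = \sqrt{30097 + \left(\frac{-73 + 7 \left(-2\right)}{-10 - 2}\right)^{2}} = \sqrt{30097 + \left(\frac{-73 - 14}{-12}\right)^{2}} = \sqrt{30097 + \left(\left(- \frac{1}{12}\right) \left(-87\right)\right)^{2}} = \sqrt{30097 + \left(\frac{29}{4}\right)^{2}} = \sqrt{30097 + \frac{841}{16}} = \sqrt{\frac{482393}{16}} = \frac{\sqrt{482393}}{4}$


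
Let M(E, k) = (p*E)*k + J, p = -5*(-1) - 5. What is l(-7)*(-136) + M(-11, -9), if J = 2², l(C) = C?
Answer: 956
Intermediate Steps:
p = 0 (p = 5 - 5 = 0)
J = 4
M(E, k) = 4 (M(E, k) = (0*E)*k + 4 = 0*k + 4 = 0 + 4 = 4)
l(-7)*(-136) + M(-11, -9) = -7*(-136) + 4 = 952 + 4 = 956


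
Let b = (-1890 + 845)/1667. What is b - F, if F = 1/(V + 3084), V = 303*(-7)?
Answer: -1008002/1605321 ≈ -0.62791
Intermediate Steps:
b = -1045/1667 (b = -1045*1/1667 = -1045/1667 ≈ -0.62687)
V = -2121
F = 1/963 (F = 1/(-2121 + 3084) = 1/963 ≈ 0.0010384)
b - F = -1045/1667 - 1*1/963 = -1045/1667 - 1/963 = -1008002/1605321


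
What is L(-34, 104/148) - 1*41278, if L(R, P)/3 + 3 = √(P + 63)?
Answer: -41287 + 3*√87209/37 ≈ -41263.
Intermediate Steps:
L(R, P) = -9 + 3*√(63 + P) (L(R, P) = -9 + 3*√(P + 63) = -9 + 3*√(63 + P))
L(-34, 104/148) - 1*41278 = (-9 + 3*√(63 + 104/148)) - 1*41278 = (-9 + 3*√(63 + 104*(1/148))) - 41278 = (-9 + 3*√(63 + 26/37)) - 41278 = (-9 + 3*√(2357/37)) - 41278 = (-9 + 3*(√87209/37)) - 41278 = (-9 + 3*√87209/37) - 41278 = -41287 + 3*√87209/37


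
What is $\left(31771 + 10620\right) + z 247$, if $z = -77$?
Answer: $23372$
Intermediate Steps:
$\left(31771 + 10620\right) + z 247 = \left(31771 + 10620\right) - 19019 = 42391 - 19019 = 23372$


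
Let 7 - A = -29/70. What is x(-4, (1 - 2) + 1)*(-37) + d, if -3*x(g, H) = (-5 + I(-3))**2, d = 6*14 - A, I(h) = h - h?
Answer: 80833/210 ≈ 384.92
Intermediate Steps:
I(h) = 0
A = 519/70 (A = 7 - (-29)/70 = 7 - 1*(-29/70) = 7 + 29/70 = 519/70 ≈ 7.4143)
d = 5361/70 (d = 6*14 - 1*519/70 = 84 - 519/70 = 5361/70 ≈ 76.586)
x(g, H) = -25/3 (x(g, H) = -(-5 + 0)**2/3 = -1/3*(-5)**2 = -1/3*25 = -25/3)
x(-4, (1 - 2) + 1)*(-37) + d = -25/3*(-37) + 5361/70 = 925/3 + 5361/70 = 80833/210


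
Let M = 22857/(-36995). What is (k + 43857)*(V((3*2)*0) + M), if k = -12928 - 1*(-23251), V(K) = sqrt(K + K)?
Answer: -35382636/1057 ≈ -33475.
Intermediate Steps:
V(K) = sqrt(2)*sqrt(K) (V(K) = sqrt(2*K) = sqrt(2)*sqrt(K))
M = -22857/36995 (M = 22857*(-1/36995) = -22857/36995 ≈ -0.61784)
k = 10323 (k = -12928 + 23251 = 10323)
(k + 43857)*(V((3*2)*0) + M) = (10323 + 43857)*(sqrt(2)*sqrt((3*2)*0) - 22857/36995) = 54180*(sqrt(2)*sqrt(6*0) - 22857/36995) = 54180*(sqrt(2)*sqrt(0) - 22857/36995) = 54180*(sqrt(2)*0 - 22857/36995) = 54180*(0 - 22857/36995) = 54180*(-22857/36995) = -35382636/1057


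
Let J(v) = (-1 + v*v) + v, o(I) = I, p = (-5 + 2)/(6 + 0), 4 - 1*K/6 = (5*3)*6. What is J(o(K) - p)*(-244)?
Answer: -64714595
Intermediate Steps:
K = -516 (K = 24 - 6*5*3*6 = 24 - 90*6 = 24 - 6*90 = 24 - 540 = -516)
p = -1/2 (p = -3/6 = -3*1/6 = -1/2 ≈ -0.50000)
J(v) = -1 + v + v**2 (J(v) = (-1 + v**2) + v = -1 + v + v**2)
J(o(K) - p)*(-244) = (-1 + (-516 - 1*(-1/2)) + (-516 - 1*(-1/2))**2)*(-244) = (-1 + (-516 + 1/2) + (-516 + 1/2)**2)*(-244) = (-1 - 1031/2 + (-1031/2)**2)*(-244) = (-1 - 1031/2 + 1062961/4)*(-244) = (1060895/4)*(-244) = -64714595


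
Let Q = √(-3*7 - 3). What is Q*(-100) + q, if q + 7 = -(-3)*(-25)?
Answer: -82 - 200*I*√6 ≈ -82.0 - 489.9*I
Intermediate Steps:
q = -82 (q = -7 - (-3)*(-25) = -7 - 1*75 = -7 - 75 = -82)
Q = 2*I*√6 (Q = √(-21 - 3) = √(-24) = 2*I*√6 ≈ 4.899*I)
Q*(-100) + q = (2*I*√6)*(-100) - 82 = -200*I*√6 - 82 = -82 - 200*I*√6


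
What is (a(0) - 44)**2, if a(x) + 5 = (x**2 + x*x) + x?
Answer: 2401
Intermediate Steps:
a(x) = -5 + x + 2*x**2 (a(x) = -5 + ((x**2 + x*x) + x) = -5 + ((x**2 + x**2) + x) = -5 + (2*x**2 + x) = -5 + (x + 2*x**2) = -5 + x + 2*x**2)
(a(0) - 44)**2 = ((-5 + 0 + 2*0**2) - 44)**2 = ((-5 + 0 + 2*0) - 44)**2 = ((-5 + 0 + 0) - 44)**2 = (-5 - 44)**2 = (-49)**2 = 2401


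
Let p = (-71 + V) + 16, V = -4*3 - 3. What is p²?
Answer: 4900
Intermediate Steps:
V = -15 (V = -12 - 3 = -15)
p = -70 (p = (-71 - 15) + 16 = -86 + 16 = -70)
p² = (-70)² = 4900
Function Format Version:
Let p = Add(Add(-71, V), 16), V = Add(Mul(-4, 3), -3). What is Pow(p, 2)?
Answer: 4900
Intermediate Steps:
V = -15 (V = Add(-12, -3) = -15)
p = -70 (p = Add(Add(-71, -15), 16) = Add(-86, 16) = -70)
Pow(p, 2) = Pow(-70, 2) = 4900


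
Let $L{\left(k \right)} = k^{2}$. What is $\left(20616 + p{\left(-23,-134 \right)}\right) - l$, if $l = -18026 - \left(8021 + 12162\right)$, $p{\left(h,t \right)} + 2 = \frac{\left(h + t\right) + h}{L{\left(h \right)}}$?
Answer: $\frac{31117187}{529} \approx 58823.0$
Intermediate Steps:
$p{\left(h,t \right)} = -2 + \frac{t + 2 h}{h^{2}}$ ($p{\left(h,t \right)} = -2 + \frac{\left(h + t\right) + h}{h^{2}} = -2 + \frac{t + 2 h}{h^{2}}$)
$l = -38209$ ($l = -18026 - 20183 = -38209$)
$\left(20616 + p{\left(-23,-134 \right)}\right) - l = \left(20616 - \left(2 + \frac{2}{23} + \frac{134}{529}\right)\right) - -38209 = \left(20616 - \frac{1238}{529}\right) + 38209 = \frac{10904626}{529} + 38209 = \frac{31117187}{529}$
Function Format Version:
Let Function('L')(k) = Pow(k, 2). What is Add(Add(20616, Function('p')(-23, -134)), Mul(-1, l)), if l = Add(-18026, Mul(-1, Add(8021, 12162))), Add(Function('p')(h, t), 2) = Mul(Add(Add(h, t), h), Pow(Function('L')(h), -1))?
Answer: Rational(31117187, 529) ≈ 58823.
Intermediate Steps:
Function('p')(h, t) = Add(-2, Mul(Pow(h, -2), Add(t, Mul(2, h)))) (Function('p')(h, t) = Add(-2, Mul(Add(Add(h, t), h), Pow(Pow(h, 2), -1))) = Add(-2, Mul(Add(t, Mul(2, h)), Pow(h, -2))) = Add(-2, Mul(Pow(h, -2), Add(t, Mul(2, h)))))
l = -38209 (l = Add(-18026, Mul(-1, 20183)) = Add(-18026, -20183) = -38209)
Add(Add(20616, Function('p')(-23, -134)), Mul(-1, l)) = Add(Add(20616, Add(-2, Mul(2, Pow(-23, -1)), Mul(-134, Pow(-23, -2)))), Mul(-1, -38209)) = Add(Add(20616, Add(-2, Mul(2, Rational(-1, 23)), Mul(-134, Rational(1, 529)))), 38209) = Add(Add(20616, Add(-2, Rational(-2, 23), Rational(-134, 529))), 38209) = Add(Add(20616, Rational(-1238, 529)), 38209) = Add(Rational(10904626, 529), 38209) = Rational(31117187, 529)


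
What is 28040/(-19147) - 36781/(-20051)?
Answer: 142015767/383916497 ≈ 0.36991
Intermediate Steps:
28040/(-19147) - 36781/(-20051) = 28040*(-1/19147) - 36781*(-1/20051) = -28040/19147 + 36781/20051 = 142015767/383916497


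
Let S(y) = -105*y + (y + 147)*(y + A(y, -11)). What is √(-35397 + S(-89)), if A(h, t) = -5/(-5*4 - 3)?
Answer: 8*I*√257899/23 ≈ 176.64*I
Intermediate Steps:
A(h, t) = 5/23 (A(h, t) = -5/(-20 - 3) = -5/(-23) = -5*(-1/23) = 5/23)
S(y) = -105*y + (147 + y)*(5/23 + y) (S(y) = -105*y + (y + 147)*(y + 5/23) = -105*y + (147 + y)*(5/23 + y))
√(-35397 + S(-89)) = √(-35397 + (735/23 + (-89)² + (971/23)*(-89))) = √(-35397 + (735/23 + 7921 - 86419/23)) = √(-35397 + 96499/23) = √(-717632/23) = 8*I*√257899/23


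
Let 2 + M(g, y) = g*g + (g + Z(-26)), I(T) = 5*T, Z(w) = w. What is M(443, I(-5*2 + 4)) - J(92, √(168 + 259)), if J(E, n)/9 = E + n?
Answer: 195836 - 9*√427 ≈ 1.9565e+5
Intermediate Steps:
M(g, y) = -28 + g + g² (M(g, y) = -2 + (g*g + (g - 26)) = -2 + (g² + (-26 + g)) = -2 + (-26 + g + g²) = -28 + g + g²)
J(E, n) = 9*E + 9*n (J(E, n) = 9*(E + n) = 9*E + 9*n)
M(443, I(-5*2 + 4)) - J(92, √(168 + 259)) = (-28 + 443 + 443²) - (9*92 + 9*√(168 + 259)) = (-28 + 443 + 196249) - (828 + 9*√427) = 196664 + (-828 - 9*√427) = 195836 - 9*√427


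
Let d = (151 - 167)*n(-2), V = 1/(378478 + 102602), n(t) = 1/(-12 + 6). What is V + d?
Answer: 427627/160360 ≈ 2.6667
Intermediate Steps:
n(t) = -⅙ (n(t) = 1/(-6) = -⅙)
V = 1/481080 ≈ 2.0787e-6
d = 8/3 (d = (151 - 167)*(-⅙) = -16*(-⅙) = 8/3 ≈ 2.6667)
V + d = 1/481080 + 8/3 = 427627/160360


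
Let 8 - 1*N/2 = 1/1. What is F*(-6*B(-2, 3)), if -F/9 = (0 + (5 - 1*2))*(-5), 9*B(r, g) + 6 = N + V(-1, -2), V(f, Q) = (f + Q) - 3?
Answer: -180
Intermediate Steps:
V(f, Q) = -3 + Q + f (V(f, Q) = (Q + f) - 3 = -3 + Q + f)
N = 14 (N = 16 - 2/1 = 16 - 2 = 14)
B(r, g) = 2/9 (B(r, g) = -⅔ + (14 + (-3 - 2 - 1))/9 = -⅔ + (14 - 6)/9 = -⅔ + (⅑)*8 = -⅔ + 8/9 = 2/9)
F = 135 (F = -9*(0 + (5 - 1*2))*(-5) = -9*(0 + (5 - 2))*(-5) = -9*(0 + 3)*(-5) = -27*(-5) = -9*(-15) = 135)
F*(-6*B(-2, 3)) = 135*(-6*2/9) = 135*(-4/3) = -180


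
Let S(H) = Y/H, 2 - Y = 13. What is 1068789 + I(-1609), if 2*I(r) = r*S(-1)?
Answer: 2119879/2 ≈ 1.0599e+6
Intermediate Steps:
Y = -11 (Y = 2 - 1*13 = 2 - 13 = -11)
S(H) = -11/H
I(r) = 11*r/2 (I(r) = (r*(-11/(-1)))/2 = (r*(-11*(-1)))/2 = (r*11)/2 = (11*r)/2 = 11*r/2)
1068789 + I(-1609) = 1068789 + (11/2)*(-1609) = 1068789 - 17699/2 = 2119879/2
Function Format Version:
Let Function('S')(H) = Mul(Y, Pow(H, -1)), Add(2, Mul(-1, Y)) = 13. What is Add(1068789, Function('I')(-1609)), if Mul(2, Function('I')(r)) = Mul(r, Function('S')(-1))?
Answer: Rational(2119879, 2) ≈ 1.0599e+6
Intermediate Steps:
Y = -11 (Y = Add(2, Mul(-1, 13)) = Add(2, -13) = -11)
Function('S')(H) = Mul(-11, Pow(H, -1))
Function('I')(r) = Mul(Rational(11, 2), r) (Function('I')(r) = Mul(Rational(1, 2), Mul(r, Mul(-11, Pow(-1, -1)))) = Mul(Rational(1, 2), Mul(r, Mul(-11, -1))) = Mul(Rational(1, 2), Mul(r, 11)) = Mul(Rational(1, 2), Mul(11, r)) = Mul(Rational(11, 2), r))
Add(1068789, Function('I')(-1609)) = Add(1068789, Mul(Rational(11, 2), -1609)) = Add(1068789, Rational(-17699, 2)) = Rational(2119879, 2)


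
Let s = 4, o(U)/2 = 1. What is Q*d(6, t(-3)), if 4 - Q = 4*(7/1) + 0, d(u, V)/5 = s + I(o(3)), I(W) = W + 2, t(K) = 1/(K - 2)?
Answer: -960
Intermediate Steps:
t(K) = 1/(-2 + K)
o(U) = 2 (o(U) = 2*1 = 2)
I(W) = 2 + W
d(u, V) = 40 (d(u, V) = 5*(4 + (2 + 2)) = 5*(4 + 4) = 5*8 = 40)
Q = -24 (Q = 4 - (4*(7/1) + 0) = 4 - (4*(7*1) + 0) = 4 - (4*7 + 0) = 4 - (28 + 0) = 4 - 1*28 = 4 - 28 = -24)
Q*d(6, t(-3)) = -24*40 = -960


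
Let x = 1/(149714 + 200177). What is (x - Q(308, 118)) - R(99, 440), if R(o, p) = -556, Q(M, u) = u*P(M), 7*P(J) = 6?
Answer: 1114052951/2449237 ≈ 454.86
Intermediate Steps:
P(J) = 6/7 (P(J) = (⅐)*6 = 6/7)
Q(M, u) = 6*u/7 (Q(M, u) = u*(6/7) = 6*u/7)
x = 1/349891 ≈ 2.8580e-6
(x - Q(308, 118)) - R(99, 440) = (1/349891 - 6*118/7) - 1*(-556) = (1/349891 - 1*708/7) + 556 = (1/349891 - 708/7) + 556 = -247722821/2449237 + 556 = 1114052951/2449237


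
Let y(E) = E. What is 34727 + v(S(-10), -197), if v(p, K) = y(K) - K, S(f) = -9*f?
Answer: 34727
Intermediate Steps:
v(p, K) = 0 (v(p, K) = K - K = 0)
34727 + v(S(-10), -197) = 34727 + 0 = 34727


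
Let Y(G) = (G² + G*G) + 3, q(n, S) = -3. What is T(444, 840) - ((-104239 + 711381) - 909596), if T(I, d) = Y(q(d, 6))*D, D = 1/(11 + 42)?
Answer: 16030083/53 ≈ 3.0245e+5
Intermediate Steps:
Y(G) = 3 + 2*G² (Y(G) = (G² + G²) + 3 = 2*G² + 3 = 3 + 2*G²)
D = 1/53 ≈ 0.018868
T(I, d) = 21/53 (T(I, d) = (3 + 2*(-3)²)*(1/53) = (3 + 2*9)*(1/53) = (3 + 18)*(1/53) = 21*(1/53) = 21/53)
T(444, 840) - ((-104239 + 711381) - 909596) = 21/53 - ((-104239 + 711381) - 909596) = 21/53 - (607142 - 909596) = 21/53 - 1*(-302454) = 21/53 + 302454 = 16030083/53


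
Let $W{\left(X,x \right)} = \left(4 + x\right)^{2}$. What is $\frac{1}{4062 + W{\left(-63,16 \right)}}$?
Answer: $\frac{1}{4462} \approx 0.00022411$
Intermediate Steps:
$\frac{1}{4062 + W{\left(-63,16 \right)}} = \frac{1}{4062 + \left(4 + 16\right)^{2}} = \frac{1}{4062 + 20^{2}} = \frac{1}{4062 + 400} = \frac{1}{4462}$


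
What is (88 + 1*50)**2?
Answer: 19044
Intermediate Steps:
(88 + 1*50)**2 = (88 + 50)**2 = 138**2 = 19044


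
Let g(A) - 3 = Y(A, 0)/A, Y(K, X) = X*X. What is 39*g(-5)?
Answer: 117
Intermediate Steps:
Y(K, X) = X²
g(A) = 3 (g(A) = 3 + 0²/A = 3 + 0/A = 3 + 0 = 3)
39*g(-5) = 39*3 = 117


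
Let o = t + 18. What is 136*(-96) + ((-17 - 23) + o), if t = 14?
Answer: -13064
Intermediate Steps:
o = 32 (o = 14 + 18 = 32)
136*(-96) + ((-17 - 23) + o) = 136*(-96) + ((-17 - 23) + 32) = -13056 + (-40 + 32) = -13056 - 8 = -13064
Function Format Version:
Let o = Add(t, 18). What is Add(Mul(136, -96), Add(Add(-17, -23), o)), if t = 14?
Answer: -13064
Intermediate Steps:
o = 32 (o = Add(14, 18) = 32)
Add(Mul(136, -96), Add(Add(-17, -23), o)) = Add(Mul(136, -96), Add(Add(-17, -23), 32)) = Add(-13056, Add(-40, 32)) = Add(-13056, -8) = -13064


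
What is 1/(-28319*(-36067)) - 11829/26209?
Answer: -12081920235008/26769384404957 ≈ -0.45133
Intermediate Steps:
1/(-28319*(-36067)) - 11829/26209 = -1/28319*(-1/36067) - 11829*1/26209 = 1/1021381373 - 11829/26209 = -12081920235008/26769384404957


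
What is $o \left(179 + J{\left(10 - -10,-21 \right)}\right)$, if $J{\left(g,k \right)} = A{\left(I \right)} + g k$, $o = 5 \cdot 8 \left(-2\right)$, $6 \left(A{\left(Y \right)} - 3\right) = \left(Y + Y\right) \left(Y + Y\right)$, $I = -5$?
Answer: $\frac{53120}{3} \approx 17707.0$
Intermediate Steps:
$A{\left(Y \right)} = 3 + \frac{2 Y^{2}}{3}$ ($A{\left(Y \right)} = 3 + \frac{\left(Y + Y\right) \left(Y + Y\right)}{6} = 3 + \frac{2 Y 2 Y}{6} = 3 + \frac{4 Y^{2}}{6} = 3 + \frac{2 Y^{2}}{3}$)
$o = -80$ ($o = 40 \left(-2\right) = -80$)
$J{\left(g,k \right)} = \frac{59}{3} + g k$ ($J{\left(g,k \right)} = \left(3 + \frac{2 \left(-5\right)^{2}}{3}\right) + g k = \left(3 + \frac{2}{3} \cdot 25\right) + g k = \left(3 + \frac{50}{3}\right) + g k = \frac{59}{3} + g k$)
$o \left(179 + J{\left(10 - -10,-21 \right)}\right) = - 80 \left(179 + \left(\frac{59}{3} + \left(10 - -10\right) \left(-21\right)\right)\right) = - 80 \left(179 + \left(\frac{59}{3} + \left(10 + 10\right) \left(-21\right)\right)\right) = - 80 \left(179 + \left(\frac{59}{3} + 20 \left(-21\right)\right)\right) = - 80 \left(179 + \left(\frac{59}{3} - 420\right)\right) = - 80 \left(179 - \frac{1201}{3}\right) = \left(-80\right) \left(- \frac{664}{3}\right) = \frac{53120}{3}$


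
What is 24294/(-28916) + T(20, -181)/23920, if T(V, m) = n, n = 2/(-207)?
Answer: -15036292649/17896979880 ≈ -0.84016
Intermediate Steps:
n = -2/207 (n = 2*(-1/207) = -2/207 ≈ -0.0096618)
T(V, m) = -2/207
24294/(-28916) + T(20, -181)/23920 = 24294/(-28916) - 2/207/23920 = 24294*(-1/28916) - 2/207*1/23920 = -12147/14458 - 1/2475720 = -15036292649/17896979880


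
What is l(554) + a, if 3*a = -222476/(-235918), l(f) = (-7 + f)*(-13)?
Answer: -2516308109/353877 ≈ -7110.7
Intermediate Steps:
l(f) = 91 - 13*f
a = 111238/353877 (a = (-222476/(-235918))/3 = (-222476*(-1/235918))/3 = (1/3)*(111238/117959) = 111238/353877 ≈ 0.31434)
l(554) + a = (91 - 13*554) + 111238/353877 = (91 - 7202) + 111238/353877 = -7111 + 111238/353877 = -2516308109/353877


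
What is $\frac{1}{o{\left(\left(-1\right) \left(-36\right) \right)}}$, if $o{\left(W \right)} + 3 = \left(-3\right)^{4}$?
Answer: $\frac{1}{78} \approx 0.012821$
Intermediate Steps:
$o{\left(W \right)} = 78$ ($o{\left(W \right)} = -3 + \left(-3\right)^{4} = -3 + 81 = 78$)
$\frac{1}{o{\left(\left(-1\right) \left(-36\right) \right)}} = \frac{1}{78}$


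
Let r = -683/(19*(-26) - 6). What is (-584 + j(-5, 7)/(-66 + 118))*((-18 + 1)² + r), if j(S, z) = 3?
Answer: -881696359/5200 ≈ -1.6956e+5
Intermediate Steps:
r = 683/500 (r = -683/(-494 - 6) = -683/(-500) = -683*(-1/500) = 683/500 ≈ 1.3660)
(-584 + j(-5, 7)/(-66 + 118))*((-18 + 1)² + r) = (-584 + 3/(-66 + 118))*((-18 + 1)² + 683/500) = (-584 + 3/52)*((-17)² + 683/500) = (-584 + (1/52)*3)*(289 + 683/500) = (-584 + 3/52)*(145183/500) = -30365/52*145183/500 = -881696359/5200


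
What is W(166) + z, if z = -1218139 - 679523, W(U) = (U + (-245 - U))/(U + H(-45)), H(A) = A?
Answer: -229617347/121 ≈ -1.8977e+6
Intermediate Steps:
W(U) = -245/(-45 + U) (W(U) = (U + (-245 - U))/(U - 45) = -245/(-45 + U))
z = -1897662
W(166) + z = -245/(-45 + 166) - 1897662 = -245/121 - 1897662 = -229617347/121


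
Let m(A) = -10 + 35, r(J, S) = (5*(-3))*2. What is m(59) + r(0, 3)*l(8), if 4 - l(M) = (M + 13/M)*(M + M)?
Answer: 4525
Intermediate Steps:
r(J, S) = -30 (r(J, S) = -15*2 = -30)
l(M) = 4 - 2*M*(M + 13/M) (l(M) = 4 - (M + 13/M)*(M + M) = 4 - (M + 13/M)*2*M = 4 - 2*M*(M + 13/M))
m(A) = 25
m(59) + r(0, 3)*l(8) = 25 - 30*(-22 - 2*8**2) = 25 - 30*(-22 - 2*64) = 25 - 30*(-22 - 128) = 25 - 30*(-150) = 25 + 4500 = 4525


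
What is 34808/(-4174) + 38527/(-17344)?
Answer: -382260825/36196928 ≈ -10.561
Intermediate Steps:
34808/(-4174) + 38527/(-17344) = 34808*(-1/4174) + 38527*(-1/17344) = -17404/2087 - 38527/17344 = -382260825/36196928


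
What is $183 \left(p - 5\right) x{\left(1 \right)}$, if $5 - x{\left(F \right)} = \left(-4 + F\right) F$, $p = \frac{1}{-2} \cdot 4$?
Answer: $-10248$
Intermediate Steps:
$p = -2$ ($p = \left(- \frac{1}{2}\right) 4 = -2$)
$x{\left(F \right)} = 5 - F \left(-4 + F\right)$ ($x{\left(F \right)} = 5 - \left(-4 + F\right) F = 5 - F \left(-4 + F\right)$)
$183 \left(p - 5\right) x{\left(1 \right)} = 183 \left(-2 - 5\right) \left(5 - 1^{2} + 4 \cdot 1\right) = 183 \left(- 7 \left(5 - 1 + 4\right)\right) = 183 \left(\left(-7\right) 8\right) = 183 \left(-56\right) = -10248$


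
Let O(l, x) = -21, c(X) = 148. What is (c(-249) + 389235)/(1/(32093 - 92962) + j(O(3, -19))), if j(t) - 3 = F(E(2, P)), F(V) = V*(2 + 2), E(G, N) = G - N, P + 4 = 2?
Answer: 23701353827/1156510 ≈ 20494.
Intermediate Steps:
P = -2 (P = -4 + 2 = -2)
F(V) = 4*V (F(V) = V*4 = 4*V)
j(t) = 19 (j(t) = 3 + 4*(2 - 1*(-2)) = 3 + 4*(2 + 2) = 3 + 4*4 = 3 + 16 = 19)
(c(-249) + 389235)/(1/(32093 - 92962) + j(O(3, -19))) = (148 + 389235)/(1/(32093 - 92962) + 19) = 389383/(1/(-60869) + 19) = 389383/(-1/60869 + 19) = 389383/(1156510/60869) = 389383*(60869/1156510) = 23701353827/1156510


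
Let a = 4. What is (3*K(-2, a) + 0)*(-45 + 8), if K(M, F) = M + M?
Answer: 444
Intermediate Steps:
K(M, F) = 2*M
(3*K(-2, a) + 0)*(-45 + 8) = (3*(2*(-2)) + 0)*(-45 + 8) = (3*(-4) + 0)*(-37) = (-12 + 0)*(-37) = -12*(-37) = 444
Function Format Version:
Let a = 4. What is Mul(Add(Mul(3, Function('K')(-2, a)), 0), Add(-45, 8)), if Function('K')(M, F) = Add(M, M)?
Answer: 444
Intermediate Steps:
Function('K')(M, F) = Mul(2, M)
Mul(Add(Mul(3, Function('K')(-2, a)), 0), Add(-45, 8)) = Mul(Add(Mul(3, Mul(2, -2)), 0), Add(-45, 8)) = Mul(Add(Mul(3, -4), 0), -37) = Mul(Add(-12, 0), -37) = Mul(-12, -37) = 444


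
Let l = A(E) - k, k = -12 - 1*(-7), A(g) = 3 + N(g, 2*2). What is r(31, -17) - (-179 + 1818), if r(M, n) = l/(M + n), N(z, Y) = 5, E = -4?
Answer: -22933/14 ≈ -1638.1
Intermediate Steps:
A(g) = 8 (A(g) = 3 + 5 = 8)
k = -5 (k = -12 + 7 = -5)
l = 13 (l = 8 - 1*(-5) = 8 + 5 = 13)
r(M, n) = 13/(M + n)
r(31, -17) - (-179 + 1818) = 13/(31 - 17) - (-179 + 1818) = 13/14 - 1*1639 = 13*(1/14) - 1639 = 13/14 - 1639 = -22933/14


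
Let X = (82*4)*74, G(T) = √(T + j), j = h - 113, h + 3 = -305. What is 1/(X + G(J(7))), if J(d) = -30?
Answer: 592/14369035 - I*√451/589130435 ≈ 4.12e-5 - 3.6048e-8*I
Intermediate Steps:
h = -308 (h = -3 - 305 = -308)
j = -421 (j = -308 - 113 = -421)
G(T) = √(-421 + T) (G(T) = √(T - 421) = √(-421 + T))
X = 24272 (X = 328*74 = 24272)
1/(X + G(J(7))) = 1/(24272 + √(-421 - 30)) = 1/(24272 + √(-451)) = 1/(24272 + I*√451)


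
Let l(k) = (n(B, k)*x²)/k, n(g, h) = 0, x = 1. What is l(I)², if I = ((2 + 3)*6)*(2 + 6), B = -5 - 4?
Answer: 0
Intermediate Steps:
B = -9
I = 240 (I = (5*6)*8 = 30*8 = 240)
l(k) = 0 (l(k) = (0*1²)/k = (0*1)/k = 0/k = 0)
l(I)² = 0² = 0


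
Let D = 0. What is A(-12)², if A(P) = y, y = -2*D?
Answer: 0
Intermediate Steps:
y = 0 (y = -2*0 = 0)
A(P) = 0
A(-12)² = 0² = 0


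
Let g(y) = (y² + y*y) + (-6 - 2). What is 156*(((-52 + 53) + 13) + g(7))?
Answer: 16224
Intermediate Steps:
g(y) = -8 + 2*y² (g(y) = (y² + y²) - 8 = 2*y² - 8 = -8 + 2*y²)
156*(((-52 + 53) + 13) + g(7)) = 156*(((-52 + 53) + 13) + (-8 + 2*7²)) = 156*((1 + 13) + (-8 + 2*49)) = 156*(14 + (-8 + 98)) = 156*(14 + 90) = 156*104 = 16224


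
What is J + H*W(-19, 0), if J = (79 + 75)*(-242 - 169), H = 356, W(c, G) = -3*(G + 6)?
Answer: -69702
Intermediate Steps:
W(c, G) = -18 - 3*G (W(c, G) = -3*(6 + G) = -18 - 3*G)
J = -63294 (J = 154*(-411) = -63294)
J + H*W(-19, 0) = -63294 + 356*(-18 - 3*0) = -63294 + 356*(-18 + 0) = -63294 + 356*(-18) = -63294 - 6408 = -69702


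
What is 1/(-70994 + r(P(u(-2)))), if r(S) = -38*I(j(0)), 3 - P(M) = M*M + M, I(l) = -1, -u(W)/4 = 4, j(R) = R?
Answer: -1/70956 ≈ -1.4093e-5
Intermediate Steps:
u(W) = -16 (u(W) = -4*4 = -16)
P(M) = 3 - M - M² (P(M) = 3 - (M*M + M) = 3 - (M² + M) = 3 - (M + M²) = 3 + (-M - M²) = 3 - M - M²)
r(S) = 38 (r(S) = -38*(-1) = 38)
1/(-70994 + r(P(u(-2)))) = 1/(-70994 + 38) = 1/(-70956) = -1/70956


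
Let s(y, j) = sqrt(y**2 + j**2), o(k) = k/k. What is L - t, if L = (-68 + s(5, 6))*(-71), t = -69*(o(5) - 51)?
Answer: 1378 - 71*sqrt(61) ≈ 823.47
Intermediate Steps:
o(k) = 1
t = 3450 (t = -69*(1 - 51) = -69*(-50) = 3450)
s(y, j) = sqrt(j**2 + y**2)
L = 4828 - 71*sqrt(61) (L = (-68 + sqrt(6**2 + 5**2))*(-71) = (-68 + sqrt(36 + 25))*(-71) = (-68 + sqrt(61))*(-71) = 4828 - 71*sqrt(61) ≈ 4273.5)
L - t = (4828 - 71*sqrt(61)) - 1*3450 = (4828 - 71*sqrt(61)) - 3450 = 1378 - 71*sqrt(61)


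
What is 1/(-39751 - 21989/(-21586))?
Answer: -21586/858043097 ≈ -2.5157e-5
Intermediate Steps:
1/(-39751 - 21989/(-21586)) = 1/(-39751 - 21989*(-1/21586)) = 1/(-39751 + 21989/21586) = 1/(-858043097/21586) = -21586/858043097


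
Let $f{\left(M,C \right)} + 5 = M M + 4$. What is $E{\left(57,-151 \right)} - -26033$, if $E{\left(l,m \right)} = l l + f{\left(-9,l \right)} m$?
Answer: $17202$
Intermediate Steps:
$f{\left(M,C \right)} = -1 + M^{2}$ ($f{\left(M,C \right)} = -5 + \left(M M + 4\right) = -5 + \left(M^{2} + 4\right) = -5 + \left(4 + M^{2}\right) = -1 + M^{2}$)
$E{\left(l,m \right)} = l^{2} + 80 m$ ($E{\left(l,m \right)} = l l + \left(-1 + \left(-9\right)^{2}\right) m = l^{2} + \left(-1 + 81\right) m = l^{2} + 80 m$)
$E{\left(57,-151 \right)} - -26033 = \left(57^{2} + 80 \left(-151\right)\right) - -26033 = \left(3249 - 12080\right) + 26033 = -8831 + 26033 = 17202$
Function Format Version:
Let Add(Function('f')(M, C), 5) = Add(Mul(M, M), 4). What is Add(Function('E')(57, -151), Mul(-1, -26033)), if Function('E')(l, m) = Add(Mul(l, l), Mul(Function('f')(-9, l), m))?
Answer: 17202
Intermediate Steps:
Function('f')(M, C) = Add(-1, Pow(M, 2)) (Function('f')(M, C) = Add(-5, Add(Mul(M, M), 4)) = Add(-5, Add(Pow(M, 2), 4)) = Add(-5, Add(4, Pow(M, 2))) = Add(-1, Pow(M, 2)))
Function('E')(l, m) = Add(Pow(l, 2), Mul(80, m)) (Function('E')(l, m) = Add(Mul(l, l), Mul(Add(-1, Pow(-9, 2)), m)) = Add(Pow(l, 2), Mul(Add(-1, 81), m)) = Add(Pow(l, 2), Mul(80, m)))
Add(Function('E')(57, -151), Mul(-1, -26033)) = Add(Add(Pow(57, 2), Mul(80, -151)), Mul(-1, -26033)) = Add(Add(3249, -12080), 26033) = Add(-8831, 26033) = 17202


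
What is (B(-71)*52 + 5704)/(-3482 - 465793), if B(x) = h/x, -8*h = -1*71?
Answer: -2279/187710 ≈ -0.012141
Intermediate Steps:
h = 71/8 (h = -(-1)*71/8 = -⅛*(-71) = 71/8 ≈ 8.8750)
B(x) = 71/(8*x)
(B(-71)*52 + 5704)/(-3482 - 465793) = (((71/8)/(-71))*52 + 5704)/(-3482 - 465793) = (((71/8)*(-1/71))*52 + 5704)/(-469275) = (-⅛*52 + 5704)*(-1/469275) = (-13/2 + 5704)*(-1/469275) = (11395/2)*(-1/469275) = -2279/187710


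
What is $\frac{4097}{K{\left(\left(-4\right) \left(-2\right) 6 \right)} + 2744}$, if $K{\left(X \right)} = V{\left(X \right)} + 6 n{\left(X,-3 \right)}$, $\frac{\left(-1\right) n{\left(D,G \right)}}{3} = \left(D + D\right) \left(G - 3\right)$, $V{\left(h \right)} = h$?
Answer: $\frac{4097}{13160} \approx 0.31132$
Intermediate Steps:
$n{\left(D,G \right)} = - 6 D \left(-3 + G\right)$ ($n{\left(D,G \right)} = - 3 \left(D + D\right) \left(G - 3\right) = - 3 \cdot 2 D \left(-3 + G\right) = - 6 D \left(-3 + G\right)$)
$K{\left(X \right)} = 217 X$ ($K{\left(X \right)} = X + 6 \cdot 6 X \left(3 - -3\right) = X + 6 \cdot 6 X \left(3 + 3\right) = X + 6 \cdot 6 X 6 = X + 6 \cdot 36 X = X + 216 X = 217 X$)
$\frac{4097}{K{\left(\left(-4\right) \left(-2\right) 6 \right)} + 2744} = \frac{4097}{217 \left(-4\right) \left(-2\right) 6 + 2744} = \frac{4097}{217 \cdot 8 \cdot 6 + 2744} = \frac{4097}{217 \cdot 48 + 2744} = \frac{4097}{10416 + 2744} = \frac{4097}{13160}$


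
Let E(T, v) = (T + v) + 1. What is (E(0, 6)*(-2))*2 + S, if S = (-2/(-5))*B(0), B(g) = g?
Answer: -28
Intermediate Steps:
E(T, v) = 1 + T + v
S = 0 (S = -2/(-5)*0 = -2*(-1/5)*0 = (2/5)*0 = 0)
(E(0, 6)*(-2))*2 + S = ((1 + 0 + 6)*(-2))*2 + 0 = (7*(-2))*2 + 0 = -14*2 + 0 = -28 + 0 = -28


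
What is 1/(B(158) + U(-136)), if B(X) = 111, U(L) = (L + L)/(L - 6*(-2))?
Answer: 31/3509 ≈ 0.0088344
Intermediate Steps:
U(L) = 2*L/(12 + L) (U(L) = (2*L)/(L + 12) = (2*L)/(12 + L) = 2*L/(12 + L))
1/(B(158) + U(-136)) = 1/(111 + 2*(-136)/(12 - 136)) = 1/(111 + 2*(-136)/(-124)) = 1/(111 + 2*(-136)*(-1/124)) = 1/(111 + 68/31) = 1/(3509/31) = 31/3509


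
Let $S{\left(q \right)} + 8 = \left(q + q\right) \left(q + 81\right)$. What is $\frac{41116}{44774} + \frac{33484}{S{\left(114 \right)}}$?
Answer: $\frac{415862631}{248786731} \approx 1.6716$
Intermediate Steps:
$S{\left(q \right)} = -8 + 2 q \left(81 + q\right)$ ($S{\left(q \right)} = -8 + \left(q + q\right) \left(q + 81\right) = -8 + 2 q \left(81 + q\right)$)
$\frac{41116}{44774} + \frac{33484}{S{\left(114 \right)}} = \frac{41116}{44774} + \frac{33484}{-8 + 2 \cdot 114^{2} + 162 \cdot 114} = 41116 \cdot \frac{1}{44774} + \frac{33484}{-8 + 2 \cdot 12996 + 18468} = \frac{20558}{22387} + \frac{33484}{-8 + 25992 + 18468} = \frac{20558}{22387} + \frac{33484}{44452} = \frac{20558}{22387} + 33484 \cdot \frac{1}{44452} = \frac{20558}{22387} + \frac{8371}{11113} = \frac{415862631}{248786731}$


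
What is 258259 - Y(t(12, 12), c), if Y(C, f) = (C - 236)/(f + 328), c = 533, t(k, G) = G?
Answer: 31765889/123 ≈ 2.5826e+5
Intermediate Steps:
Y(C, f) = (-236 + C)/(328 + f)
258259 - Y(t(12, 12), c) = 258259 - (-236 + 12)/(328 + 533) = 258259 - (-224)/861 = 258259 - 1*(-32/123) = 258259 + 32/123 = 31765889/123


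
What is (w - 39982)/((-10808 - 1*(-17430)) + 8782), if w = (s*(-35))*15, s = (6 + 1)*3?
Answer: -51007/15404 ≈ -3.3113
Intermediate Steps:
s = 21 (s = 7*3 = 21)
w = -11025 (w = (21*(-35))*15 = -735*15 = -11025)
(w - 39982)/((-10808 - 1*(-17430)) + 8782) = (-11025 - 39982)/((-10808 - 1*(-17430)) + 8782) = -51007/((-10808 + 17430) + 8782) = -51007/(6622 + 8782) = -51007/15404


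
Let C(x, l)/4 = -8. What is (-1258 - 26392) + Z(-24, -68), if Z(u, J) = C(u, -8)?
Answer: -27682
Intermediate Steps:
C(x, l) = -32 (C(x, l) = 4*(-8) = -32)
Z(u, J) = -32
(-1258 - 26392) + Z(-24, -68) = (-1258 - 26392) - 32 = -27650 - 32 = -27682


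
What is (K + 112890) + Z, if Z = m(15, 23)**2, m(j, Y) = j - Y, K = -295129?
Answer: -182175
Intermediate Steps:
Z = 64 (Z = (15 - 1*23)**2 = (15 - 23)**2 = (-8)**2 = 64)
(K + 112890) + Z = (-295129 + 112890) + 64 = -182239 + 64 = -182175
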